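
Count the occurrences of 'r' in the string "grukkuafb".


Input string: 'grukkuafb'
Target character: 'r'
Scan each position: s[1]='r'
Matches found at indices: 1
Total: 1


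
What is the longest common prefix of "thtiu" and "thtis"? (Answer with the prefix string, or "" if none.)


String 1: 'thtiu'
String 2: 'thtis'
Compare position by position:
pos 0: 't' vs 't' match
pos 1: 'h' vs 'h' match
pos 2: 't' vs 't' match
pos 3: 'i' vs 'i' match
pos 4: 'u' vs 's' differ -> stop
Longest common prefix: "thti" (length 4)


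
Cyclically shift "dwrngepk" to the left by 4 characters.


Input: 'dwrngepk', shift = 4
Operation: split at index 4 and swap parts
Front part s[0:4] = 'dwrn'
Back part s[4:] = 'gepk'
Rotated = back + front = 'gepk' + 'dwrn'
Result: gepkdwrn


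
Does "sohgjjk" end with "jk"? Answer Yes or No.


Input string: 'sohgjjk'
Suffix to check: 'jk'
Last 2 characters of input: 'jk'
Match: True
Result: Yes


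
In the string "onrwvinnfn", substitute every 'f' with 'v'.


Input string: 'onrwvinnfn'
Operation: replace 'f' with 'v'
Positions of 'f': 8
After replacement: onrwvinnvn


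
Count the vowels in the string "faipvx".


Input string: 'faipvx'
Operation: count vowels (a, e, i, o, u)
Scan: s[0]='f', s[1]='a' (vowel), s[2]='i' (vowel), s[3]='p', s[4]='v', s[5]='x'
Vowels found: 2
Result: 2


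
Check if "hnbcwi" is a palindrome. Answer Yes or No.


Input string: 'hnbcwi'
Reversed: 'iwcbnh'
Compare pairs: s[0]='h' vs s[5]='i' (mismatch), s[1]='n' vs s[4]='w' (mismatch), s[2]='b' vs s[3]='c' (mismatch)
Palindrome: No


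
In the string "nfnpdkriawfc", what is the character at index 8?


Input string: 'nfnpdkriawfc'
Operation: get character at index 8
Index mapping: s[0]='n', s[1]='f', s[2]='n', s[3]='p', s[4]='d', s[5]='k', s[6]='r', s[7]='i', s[8]='a'
Result: 'a'


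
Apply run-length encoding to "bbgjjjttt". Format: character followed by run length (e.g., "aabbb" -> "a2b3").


Input: 'bbgjjjttt'
Operation: identify consecutive runs
Runs: 'bb' -> b2, 'g' -> g1, 'jjj' -> j3, 'ttt' -> t3
Encoded: b2g1j3t3


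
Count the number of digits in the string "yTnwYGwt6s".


Input string: 'yTnwYGwt6s'
Operation: count digit characters (0-9)
Scan: 'y', 'T', 'n', 'w', 'Y', 'G', 'w', 't', '6'(digit), 's'
Digits found: 1
Result: 1


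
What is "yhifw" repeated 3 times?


Input string: 'yhifw'
Operation: repeat 3 times
Concatenation: 'yhifw' + 'yhifw' + 'yhifw'
Result: yhifwyhifwyhifw


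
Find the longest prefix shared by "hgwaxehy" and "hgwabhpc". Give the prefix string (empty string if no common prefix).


String 1: 'hgwaxehy'
String 2: 'hgwabhpc'
Compare position by position:
pos 0: 'h' vs 'h' match
pos 1: 'g' vs 'g' match
pos 2: 'w' vs 'w' match
pos 3: 'a' vs 'a' match
pos 4: 'x' vs 'b' differ -> stop
Longest common prefix: "hgwa" (length 4)


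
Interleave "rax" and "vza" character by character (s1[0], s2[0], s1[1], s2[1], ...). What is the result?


String 1: 'rax'
String 2: 'vza'
Operation: alternate characters
Pairs: 'r'+'v', 'a'+'z', 'x'+'a'
Result: rvazxa


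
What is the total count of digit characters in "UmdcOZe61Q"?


Input string: 'UmdcOZe61Q'
Operation: count digit characters (0-9)
Scan: 'U', 'm', 'd', 'c', 'O', 'Z', 'e', '6'(digit), '1'(digit), 'Q'
Digits found: 2
Result: 2


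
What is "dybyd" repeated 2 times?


Input string: 'dybyd'
Operation: repeat 2 times
Concatenation: 'dybyd' + 'dybyd'
Result: dybyddybyd


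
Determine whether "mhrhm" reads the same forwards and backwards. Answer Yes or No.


Input string: 'mhrhm'
Reversed: 'mhrhm'
Compare pairs: s[0]='m' vs s[4]='m' (match), s[1]='h' vs s[3]='h' (match)
Palindrome: Yes


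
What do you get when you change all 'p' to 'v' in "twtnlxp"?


Input string: 'twtnlxp'
Operation: replace 'p' with 'v'
Positions of 'p': 6
After replacement: twtnlxv


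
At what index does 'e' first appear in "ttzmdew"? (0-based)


Input string: 'ttzmdew'
Target: 'e'
Scanning left to right: s[0]='t', s[1]='t', s[2]='z', s[3]='m', s[4]='d', s[5]='e'
First match at index: 5


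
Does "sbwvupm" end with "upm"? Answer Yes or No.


Input string: 'sbwvupm'
Suffix to check: 'upm'
Last 3 characters of input: 'upm'
Match: True
Result: Yes


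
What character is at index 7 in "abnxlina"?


Input string: 'abnxlina'
Operation: get character at index 7
Index mapping: s[0]='a', s[1]='b', s[2]='n', s[3]='x', s[4]='l', s[5]='i', s[6]='n', s[7]='a'
Result: 'a'


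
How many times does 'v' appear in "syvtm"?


Input string: 'syvtm'
Target character: 'v'
Scan each position: s[2]='v'
Matches found at indices: 2
Total: 1


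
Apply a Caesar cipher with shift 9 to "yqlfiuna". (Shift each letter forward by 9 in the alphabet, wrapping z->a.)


Input: 'yqlfiuna', shift = 9
Operation: for each letter, (position + 9) mod 26
Mapping: 'y'(24+9=33, 33 mod 26=7)->'h', 'q'(16+9=25)->'z', 'l'(11+9=20)->'u', 'f'(5+9=14)->'o', 'i'(8+9=17)->'r', 'u'(20+9=29, 29 mod 26=3)->'d', 'n'(13+9=22)->'w', 'a'(0+9=9)->'j'
Result: hzuordwj


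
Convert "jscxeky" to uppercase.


Input string: 'jscxeky'
Operation: convert each letter to uppercase
Mapping: 'j'->'J', 's'->'S', 'c'->'C', 'x'->'X', 'e'->'E', 'k'->'K', 'y'->'Y'
Result: JSCXEKY


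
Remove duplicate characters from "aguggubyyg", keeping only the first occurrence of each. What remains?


Input: 'aguggubyyg'
Operation: keep first occurrence of each character
Scan: s[0]='a' new -> keep; s[1]='g' new -> keep; s[2]='u' new -> keep; s[3]='g' seen -> skip; s[4]='g' seen -> skip; s[5]='u' seen -> skip; s[6]='b' new -> keep; s[7]='y' new -> keep; s[8]='y' seen -> skip; s[9]='g' seen -> skip
Result: aguby


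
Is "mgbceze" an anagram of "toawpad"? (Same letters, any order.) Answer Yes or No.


String 1: 'toawpad' -> sorted: 'aadoptw'
String 2: 'mgbceze' -> sorted: 'bceegmz'
Compare sorted forms: 'aadoptw' != 'bceegmz'
Anagram: No


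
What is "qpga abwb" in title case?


Input string: 'qpga abwb'
Operation: capitalize first letter of each word
Word transformations: 'qpga'->'Qpga', 'abwb'->'Abwb'
Result: Qpga Abwb


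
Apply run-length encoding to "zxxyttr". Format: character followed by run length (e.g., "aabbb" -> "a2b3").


Input: 'zxxyttr'
Operation: identify consecutive runs
Runs: 'z' -> z1, 'xx' -> x2, 'y' -> y1, 'tt' -> t2, 'r' -> r1
Encoded: z1x2y1t2r1


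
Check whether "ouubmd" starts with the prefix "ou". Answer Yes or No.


Input string: 'ouubmd'
Prefix to check: 'ou'
First 2 characters of input: 'ou'
Match: True
Result: Yes


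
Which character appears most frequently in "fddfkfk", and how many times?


Input: 'fddfkfk'
Operation: tally each character
Counts: 'd':2, 'f':3, 'k':2
Maximum: 'f' appears 3 times


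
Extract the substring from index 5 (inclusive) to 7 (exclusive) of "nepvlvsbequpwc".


Input string: 'nepvlvsbequpwc'
Operation: slice [5:7]
Extract characters: s[5]='v', s[6]='s'
Result: vs


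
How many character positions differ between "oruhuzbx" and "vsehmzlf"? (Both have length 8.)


String 1: 'oruhuzbx'
String 2: 'vsehmzlf'
Compare each position: pos 0: 'o'!='v', pos 1: 'r'!='s', pos 2: 'u'!='e', pos 3: 'h'=='h', pos 4: 'u'!='m', pos 5: 'z'=='z', pos 6: 'b'!='l', pos 7: 'x'!='f'
Differing positions: 6
Hamming distance: 6


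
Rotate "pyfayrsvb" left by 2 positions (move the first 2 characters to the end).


Input: 'pyfayrsvb', shift = 2
Operation: split at index 2 and swap parts
Front part s[0:2] = 'py'
Back part s[2:] = 'fayrsvb'
Rotated = back + front = 'fayrsvb' + 'py'
Result: fayrsvbpy


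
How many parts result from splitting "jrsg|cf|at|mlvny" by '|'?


Input string: 'jrsg|cf|at|mlvny'
Delimiter: '|'
Split result: 'jrsg', 'cf', 'at', 'mlvny'
Number of parts: 4


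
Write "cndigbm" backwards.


Input string: 'cndigbm'
Operation: reverse character order
Original order: 'c' -> 'n' -> 'd' -> 'i' -> 'g' -> 'b' -> 'm'
Reversed order: 'm' -> 'b' -> 'g' -> 'i' -> 'd' -> 'n' -> 'c'
Result: mbgidnc


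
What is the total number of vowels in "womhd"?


Input string: 'womhd'
Operation: count vowels (a, e, i, o, u)
Scan: s[0]='w', s[1]='o' (vowel), s[2]='m', s[3]='h', s[4]='d'
Vowels found: 1
Result: 1


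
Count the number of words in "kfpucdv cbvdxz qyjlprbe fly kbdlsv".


Input string: 'kfpucdv cbvdxz qyjlprbe fly kbdlsv'
Operation: split by spaces
Words found: 'kfpucdv', 'cbvdxz', 'qyjlprbe', 'fly', 'kbdlsv'
Word count: 5


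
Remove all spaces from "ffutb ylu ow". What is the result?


Input string: 'ffutb ylu ow'
Operation: remove all spaces
Words: 'ffutb', 'ylu', 'ow'
Join without spaces: ffutbyluow


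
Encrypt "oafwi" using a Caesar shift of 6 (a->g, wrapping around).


Input: 'oafwi', shift = 6
Operation: for each letter, (position + 6) mod 26
Mapping: 'o'(14+6=20)->'u', 'a'(0+6=6)->'g', 'f'(5+6=11)->'l', 'w'(22+6=28, 28 mod 26=2)->'c', 'i'(8+6=14)->'o'
Result: uglco


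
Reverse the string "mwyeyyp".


Input string: 'mwyeyyp'
Operation: reverse character order
Original order: 'm' -> 'w' -> 'y' -> 'e' -> 'y' -> 'y' -> 'p'
Reversed order: 'p' -> 'y' -> 'y' -> 'e' -> 'y' -> 'w' -> 'm'
Result: pyyeywm


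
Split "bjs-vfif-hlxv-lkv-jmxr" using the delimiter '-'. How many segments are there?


Input string: 'bjs-vfif-hlxv-lkv-jmxr'
Delimiter: '-'
Split result: 'bjs', 'vfif', 'hlxv', 'lkv', 'jmxr'
Number of parts: 5


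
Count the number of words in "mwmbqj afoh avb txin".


Input string: 'mwmbqj afoh avb txin'
Operation: split by spaces
Words found: 'mwmbqj', 'afoh', 'avb', 'txin'
Word count: 4


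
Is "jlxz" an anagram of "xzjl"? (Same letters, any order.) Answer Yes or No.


String 1: 'xzjl' -> sorted: 'jlxz'
String 2: 'jlxz' -> sorted: 'jlxz'
Compare sorted forms: 'jlxz' == 'jlxz'
Anagram: Yes


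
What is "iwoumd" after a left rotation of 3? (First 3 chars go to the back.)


Input: 'iwoumd', shift = 3
Operation: split at index 3 and swap parts
Front part s[0:3] = 'iwo'
Back part s[3:] = 'umd'
Rotated = back + front = 'umd' + 'iwo'
Result: umdiwo


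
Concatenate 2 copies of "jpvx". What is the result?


Input string: 'jpvx'
Operation: repeat 2 times
Concatenation: 'jpvx' + 'jpvx'
Result: jpvxjpvx


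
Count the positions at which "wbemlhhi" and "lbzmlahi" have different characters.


String 1: 'wbemlhhi'
String 2: 'lbzmlahi'
Compare each position: pos 0: 'w'!='l', pos 1: 'b'=='b', pos 2: 'e'!='z', pos 3: 'm'=='m', pos 4: 'l'=='l', pos 5: 'h'!='a', pos 6: 'h'=='h', pos 7: 'i'=='i'
Differing positions: 3
Hamming distance: 3


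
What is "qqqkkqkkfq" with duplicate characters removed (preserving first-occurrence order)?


Input: 'qqqkkqkkfq'
Operation: keep first occurrence of each character
Scan: s[0]='q' new -> keep; s[1]='q' seen -> skip; s[2]='q' seen -> skip; s[3]='k' new -> keep; s[4]='k' seen -> skip; s[5]='q' seen -> skip; s[6]='k' seen -> skip; s[7]='k' seen -> skip; s[8]='f' new -> keep; s[9]='q' seen -> skip
Result: qkf


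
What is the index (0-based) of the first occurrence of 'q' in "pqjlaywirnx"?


Input string: 'pqjlaywirnx'
Target: 'q'
Scanning left to right: s[0]='p', s[1]='q'
First match at index: 1


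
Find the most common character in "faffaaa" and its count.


Input: 'faffaaa'
Operation: tally each character
Counts: 'a':4, 'f':3
Maximum: 'a' appears 4 times


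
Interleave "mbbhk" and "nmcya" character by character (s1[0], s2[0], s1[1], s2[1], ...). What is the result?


String 1: 'mbbhk'
String 2: 'nmcya'
Operation: alternate characters
Pairs: 'm'+'n', 'b'+'m', 'b'+'c', 'h'+'y', 'k'+'a'
Result: mnbmbchyka


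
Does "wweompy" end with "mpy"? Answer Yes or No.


Input string: 'wweompy'
Suffix to check: 'mpy'
Last 3 characters of input: 'mpy'
Match: True
Result: Yes


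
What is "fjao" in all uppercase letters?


Input string: 'fjao'
Operation: convert each letter to uppercase
Mapping: 'f'->'F', 'j'->'J', 'a'->'A', 'o'->'O'
Result: FJAO


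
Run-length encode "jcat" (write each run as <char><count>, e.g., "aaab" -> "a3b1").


Input: 'jcat'
Operation: identify consecutive runs
Runs: 'j' -> j1, 'c' -> c1, 'a' -> a1, 't' -> t1
Encoded: j1c1a1t1


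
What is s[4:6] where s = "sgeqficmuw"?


Input string: 'sgeqficmuw'
Operation: slice [4:6]
Extract characters: s[4]='f', s[5]='i'
Result: fi


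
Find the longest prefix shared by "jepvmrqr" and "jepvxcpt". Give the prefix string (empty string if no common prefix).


String 1: 'jepvmrqr'
String 2: 'jepvxcpt'
Compare position by position:
pos 0: 'j' vs 'j' match
pos 1: 'e' vs 'e' match
pos 2: 'p' vs 'p' match
pos 3: 'v' vs 'v' match
pos 4: 'm' vs 'x' differ -> stop
Longest common prefix: "jepv" (length 4)


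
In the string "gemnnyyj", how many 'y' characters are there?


Input string: 'gemnnyyj'
Target character: 'y'
Scan each position: s[5]='y', s[6]='y'
Matches found at indices: 5, 6
Total: 2


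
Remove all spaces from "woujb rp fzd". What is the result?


Input string: 'woujb rp fzd'
Operation: remove all spaces
Words: 'woujb', 'rp', 'fzd'
Join without spaces: woujbrpfzd


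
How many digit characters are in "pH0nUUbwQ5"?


Input string: 'pH0nUUbwQ5'
Operation: count digit characters (0-9)
Scan: 'p', 'H', '0'(digit), 'n', 'U', 'U', 'b', 'w', 'Q', '5'(digit)
Digits found: 2
Result: 2


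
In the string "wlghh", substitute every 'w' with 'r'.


Input string: 'wlghh'
Operation: replace 'w' with 'r'
Positions of 'w': 0
After replacement: rlghh


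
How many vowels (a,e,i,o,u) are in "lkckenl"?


Input string: 'lkckenl'
Operation: count vowels (a, e, i, o, u)
Scan: s[0]='l', s[1]='k', s[2]='c', s[3]='k', s[4]='e' (vowel), s[5]='n', s[6]='l'
Vowels found: 1
Result: 1


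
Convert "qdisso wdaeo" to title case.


Input string: 'qdisso wdaeo'
Operation: capitalize first letter of each word
Word transformations: 'qdisso'->'Qdisso', 'wdaeo'->'Wdaeo'
Result: Qdisso Wdaeo


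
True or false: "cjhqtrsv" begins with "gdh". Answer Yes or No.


Input string: 'cjhqtrsv'
Prefix to check: 'gdh'
First 3 characters of input: 'cjh'
Match: False
Result: No


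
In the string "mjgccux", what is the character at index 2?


Input string: 'mjgccux'
Operation: get character at index 2
Index mapping: s[0]='m', s[1]='j', s[2]='g'
Result: 'g'


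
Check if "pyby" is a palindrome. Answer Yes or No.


Input string: 'pyby'
Reversed: 'ybyp'
Compare pairs: s[0]='p' vs s[3]='y' (mismatch), s[1]='y' vs s[2]='b' (mismatch)
Palindrome: No


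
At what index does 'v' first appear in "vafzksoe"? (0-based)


Input string: 'vafzksoe'
Target: 'v'
Scanning left to right: s[0]='v'
First match at index: 0


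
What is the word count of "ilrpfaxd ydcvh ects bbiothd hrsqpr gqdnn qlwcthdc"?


Input string: 'ilrpfaxd ydcvh ects bbiothd hrsqpr gqdnn qlwcthdc'
Operation: split by spaces
Words found: 'ilrpfaxd', 'ydcvh', 'ects', 'bbiothd', 'hrsqpr', 'gqdnn', 'qlwcthdc'
Word count: 7


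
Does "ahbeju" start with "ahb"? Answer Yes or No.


Input string: 'ahbeju'
Prefix to check: 'ahb'
First 3 characters of input: 'ahb'
Match: True
Result: Yes


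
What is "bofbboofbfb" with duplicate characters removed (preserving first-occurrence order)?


Input: 'bofbboofbfb'
Operation: keep first occurrence of each character
Scan: s[0]='b' new -> keep; s[1]='o' new -> keep; s[2]='f' new -> keep; s[3]='b' seen -> skip; s[4]='b' seen -> skip; s[5]='o' seen -> skip; s[6]='o' seen -> skip; s[7]='f' seen -> skip; s[8]='b' seen -> skip; s[9]='f' seen -> skip; s[10]='b' seen -> skip
Result: bof


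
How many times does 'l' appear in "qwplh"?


Input string: 'qwplh'
Target character: 'l'
Scan each position: s[3]='l'
Matches found at indices: 3
Total: 1


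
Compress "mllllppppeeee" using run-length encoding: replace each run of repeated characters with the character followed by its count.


Input: 'mllllppppeeee'
Operation: identify consecutive runs
Runs: 'm' -> m1, 'llll' -> l4, 'pppp' -> p4, 'eeee' -> e4
Encoded: m1l4p4e4


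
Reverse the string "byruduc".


Input string: 'byruduc'
Operation: reverse character order
Original order: 'b' -> 'y' -> 'r' -> 'u' -> 'd' -> 'u' -> 'c'
Reversed order: 'c' -> 'u' -> 'd' -> 'u' -> 'r' -> 'y' -> 'b'
Result: cuduryb


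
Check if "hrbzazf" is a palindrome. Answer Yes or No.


Input string: 'hrbzazf'
Reversed: 'fzazbrh'
Compare pairs: s[0]='h' vs s[6]='f' (mismatch), s[1]='r' vs s[5]='z' (mismatch), s[2]='b' vs s[4]='a' (mismatch)
Palindrome: No


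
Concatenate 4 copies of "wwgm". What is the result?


Input string: 'wwgm'
Operation: repeat 4 times
Concatenation: 'wwgm' + 'wwgm' + 'wwgm' + 'wwgm'
Result: wwgmwwgmwwgmwwgm


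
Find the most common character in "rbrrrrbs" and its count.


Input: 'rbrrrrbs'
Operation: tally each character
Counts: 'b':2, 'r':5, 's':1
Maximum: 'r' appears 5 times


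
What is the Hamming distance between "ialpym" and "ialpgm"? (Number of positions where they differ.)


String 1: 'ialpym'
String 2: 'ialpgm'
Compare each position: pos 0: 'i'=='i', pos 1: 'a'=='a', pos 2: 'l'=='l', pos 3: 'p'=='p', pos 4: 'y'!='g', pos 5: 'm'=='m'
Differing positions: 1
Hamming distance: 1


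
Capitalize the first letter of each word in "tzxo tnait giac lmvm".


Input string: 'tzxo tnait giac lmvm'
Operation: capitalize first letter of each word
Word transformations: 'tzxo'->'Tzxo', 'tnait'->'Tnait', 'giac'->'Giac', 'lmvm'->'Lmvm'
Result: Tzxo Tnait Giac Lmvm


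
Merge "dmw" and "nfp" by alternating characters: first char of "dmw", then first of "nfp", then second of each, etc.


String 1: 'dmw'
String 2: 'nfp'
Operation: alternate characters
Pairs: 'd'+'n', 'm'+'f', 'w'+'p'
Result: dnmfwp


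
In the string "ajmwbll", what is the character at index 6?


Input string: 'ajmwbll'
Operation: get character at index 6
Index mapping: s[0]='a', s[1]='j', s[2]='m', s[3]='w', s[4]='b', s[5]='l', s[6]='l'
Result: 'l'


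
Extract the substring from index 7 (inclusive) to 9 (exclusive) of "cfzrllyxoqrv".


Input string: 'cfzrllyxoqrv'
Operation: slice [7:9]
Extract characters: s[7]='x', s[8]='o'
Result: xo


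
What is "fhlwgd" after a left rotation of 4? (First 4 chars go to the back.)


Input: 'fhlwgd', shift = 4
Operation: split at index 4 and swap parts
Front part s[0:4] = 'fhlw'
Back part s[4:] = 'gd'
Rotated = back + front = 'gd' + 'fhlw'
Result: gdfhlw


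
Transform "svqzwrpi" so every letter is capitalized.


Input string: 'svqzwrpi'
Operation: convert each letter to uppercase
Mapping: 's'->'S', 'v'->'V', 'q'->'Q', 'z'->'Z', 'w'->'W', 'r'->'R', 'p'->'P', 'i'->'I'
Result: SVQZWRPI


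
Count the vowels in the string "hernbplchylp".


Input string: 'hernbplchylp'
Operation: count vowels (a, e, i, o, u)
Scan: s[0]='h', s[1]='e' (vowel), s[2]='r', s[3]='n', s[4]='b', s[5]='p', s[6]='l', s[7]='c', s[8]='h', s[9]='y', s[10]='l', s[11]='p'
Vowels found: 1
Result: 1


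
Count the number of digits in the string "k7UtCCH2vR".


Input string: 'k7UtCCH2vR'
Operation: count digit characters (0-9)
Scan: 'k', '7'(digit), 'U', 't', 'C', 'C', 'H', '2'(digit), 'v', 'R'
Digits found: 2
Result: 2


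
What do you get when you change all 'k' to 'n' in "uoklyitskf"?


Input string: 'uoklyitskf'
Operation: replace 'k' with 'n'
Positions of 'k': 2, 8
After replacement: uonlyitsnf


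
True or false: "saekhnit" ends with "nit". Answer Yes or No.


Input string: 'saekhnit'
Suffix to check: 'nit'
Last 3 characters of input: 'nit'
Match: True
Result: Yes


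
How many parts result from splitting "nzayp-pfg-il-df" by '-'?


Input string: 'nzayp-pfg-il-df'
Delimiter: '-'
Split result: 'nzayp', 'pfg', 'il', 'df'
Number of parts: 4


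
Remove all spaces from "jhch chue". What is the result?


Input string: 'jhch chue'
Operation: remove all spaces
Words: 'jhch', 'chue'
Join without spaces: jhchchue


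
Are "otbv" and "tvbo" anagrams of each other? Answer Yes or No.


String 1: 'otbv' -> sorted: 'botv'
String 2: 'tvbo' -> sorted: 'botv'
Compare sorted forms: 'botv' == 'botv'
Anagram: Yes


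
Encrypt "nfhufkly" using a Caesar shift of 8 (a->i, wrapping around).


Input: 'nfhufkly', shift = 8
Operation: for each letter, (position + 8) mod 26
Mapping: 'n'(13+8=21)->'v', 'f'(5+8=13)->'n', 'h'(7+8=15)->'p', 'u'(20+8=28, 28 mod 26=2)->'c', 'f'(5+8=13)->'n', 'k'(10+8=18)->'s', 'l'(11+8=19)->'t', 'y'(24+8=32, 32 mod 26=6)->'g'
Result: vnpcnstg


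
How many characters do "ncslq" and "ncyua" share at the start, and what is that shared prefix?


String 1: 'ncslq'
String 2: 'ncyua'
Compare position by position:
pos 0: 'n' vs 'n' match
pos 1: 'c' vs 'c' match
pos 2: 's' vs 'y' differ -> stop
Longest common prefix: "nc" (length 2)


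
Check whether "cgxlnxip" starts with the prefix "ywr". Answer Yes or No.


Input string: 'cgxlnxip'
Prefix to check: 'ywr'
First 3 characters of input: 'cgx'
Match: False
Result: No


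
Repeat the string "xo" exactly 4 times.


Input string: 'xo'
Operation: repeat 4 times
Concatenation: 'xo' + 'xo' + 'xo' + 'xo'
Result: xoxoxoxo


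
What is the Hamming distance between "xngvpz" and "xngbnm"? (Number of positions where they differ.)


String 1: 'xngvpz'
String 2: 'xngbnm'
Compare each position: pos 0: 'x'=='x', pos 1: 'n'=='n', pos 2: 'g'=='g', pos 3: 'v'!='b', pos 4: 'p'!='n', pos 5: 'z'!='m'
Differing positions: 3
Hamming distance: 3


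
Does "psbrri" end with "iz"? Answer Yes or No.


Input string: 'psbrri'
Suffix to check: 'iz'
Last 2 characters of input: 'ri'
Match: False
Result: No


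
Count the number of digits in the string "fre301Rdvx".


Input string: 'fre301Rdvx'
Operation: count digit characters (0-9)
Scan: 'f', 'r', 'e', '3'(digit), '0'(digit), '1'(digit), 'R', 'd', 'v', 'x'
Digits found: 3
Result: 3


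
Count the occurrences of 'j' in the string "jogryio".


Input string: 'jogryio'
Target character: 'j'
Scan each position: s[0]='j'
Matches found at indices: 0
Total: 1


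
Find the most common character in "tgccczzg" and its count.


Input: 'tgccczzg'
Operation: tally each character
Counts: 'c':3, 'g':2, 't':1, 'z':2
Maximum: 'c' appears 3 times


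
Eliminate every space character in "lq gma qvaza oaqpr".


Input string: 'lq gma qvaza oaqpr'
Operation: remove all spaces
Words: 'lq', 'gma', 'qvaza', 'oaqpr'
Join without spaces: lqgmaqvazaoaqpr


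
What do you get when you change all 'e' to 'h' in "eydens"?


Input string: 'eydens'
Operation: replace 'e' with 'h'
Positions of 'e': 0, 3
After replacement: hydhns


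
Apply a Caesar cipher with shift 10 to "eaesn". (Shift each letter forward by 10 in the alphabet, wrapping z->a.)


Input: 'eaesn', shift = 10
Operation: for each letter, (position + 10) mod 26
Mapping: 'e'(4+10=14)->'o', 'a'(0+10=10)->'k', 'e'(4+10=14)->'o', 's'(18+10=28, 28 mod 26=2)->'c', 'n'(13+10=23)->'x'
Result: okocx


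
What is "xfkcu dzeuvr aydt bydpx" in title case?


Input string: 'xfkcu dzeuvr aydt bydpx'
Operation: capitalize first letter of each word
Word transformations: 'xfkcu'->'Xfkcu', 'dzeuvr'->'Dzeuvr', 'aydt'->'Aydt', 'bydpx'->'Bydpx'
Result: Xfkcu Dzeuvr Aydt Bydpx


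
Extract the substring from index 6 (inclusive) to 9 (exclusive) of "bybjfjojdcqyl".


Input string: 'bybjfjojdcqyl'
Operation: slice [6:9]
Extract characters: s[6]='o', s[7]='j', s[8]='d'
Result: ojd


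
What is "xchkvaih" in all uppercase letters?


Input string: 'xchkvaih'
Operation: convert each letter to uppercase
Mapping: 'x'->'X', 'c'->'C', 'h'->'H', 'k'->'K', 'v'->'V', 'a'->'A', 'i'->'I', 'h'->'H'
Result: XCHKVAIH


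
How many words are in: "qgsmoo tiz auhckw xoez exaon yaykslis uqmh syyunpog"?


Input string: 'qgsmoo tiz auhckw xoez exaon yaykslis uqmh syyunpog'
Operation: split by spaces
Words found: 'qgsmoo', 'tiz', 'auhckw', 'xoez', 'exaon', 'yaykslis', 'uqmh', 'syyunpog'
Word count: 8


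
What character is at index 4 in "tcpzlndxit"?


Input string: 'tcpzlndxit'
Operation: get character at index 4
Index mapping: s[0]='t', s[1]='c', s[2]='p', s[3]='z', s[4]='l'
Result: 'l'


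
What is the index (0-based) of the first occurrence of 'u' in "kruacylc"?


Input string: 'kruacylc'
Target: 'u'
Scanning left to right: s[0]='k', s[1]='r', s[2]='u'
First match at index: 2


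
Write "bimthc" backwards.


Input string: 'bimthc'
Operation: reverse character order
Original order: 'b' -> 'i' -> 'm' -> 't' -> 'h' -> 'c'
Reversed order: 'c' -> 'h' -> 't' -> 'm' -> 'i' -> 'b'
Result: chtmib


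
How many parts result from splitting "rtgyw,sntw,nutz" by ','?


Input string: 'rtgyw,sntw,nutz'
Delimiter: ','
Split result: 'rtgyw', 'sntw', 'nutz'
Number of parts: 3


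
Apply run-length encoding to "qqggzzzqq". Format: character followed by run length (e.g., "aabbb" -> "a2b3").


Input: 'qqggzzzqq'
Operation: identify consecutive runs
Runs: 'qq' -> q2, 'gg' -> g2, 'zzz' -> z3, 'qq' -> q2
Encoded: q2g2z3q2


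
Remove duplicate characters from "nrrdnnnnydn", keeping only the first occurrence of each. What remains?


Input: 'nrrdnnnnydn'
Operation: keep first occurrence of each character
Scan: s[0]='n' new -> keep; s[1]='r' new -> keep; s[2]='r' seen -> skip; s[3]='d' new -> keep; s[4]='n' seen -> skip; s[5]='n' seen -> skip; s[6]='n' seen -> skip; s[7]='n' seen -> skip; s[8]='y' new -> keep; s[9]='d' seen -> skip; s[10]='n' seen -> skip
Result: nrdy


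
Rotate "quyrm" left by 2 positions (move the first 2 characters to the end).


Input: 'quyrm', shift = 2
Operation: split at index 2 and swap parts
Front part s[0:2] = 'qu'
Back part s[2:] = 'yrm'
Rotated = back + front = 'yrm' + 'qu'
Result: yrmqu


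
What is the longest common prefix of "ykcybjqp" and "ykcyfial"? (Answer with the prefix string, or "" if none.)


String 1: 'ykcybjqp'
String 2: 'ykcyfial'
Compare position by position:
pos 0: 'y' vs 'y' match
pos 1: 'k' vs 'k' match
pos 2: 'c' vs 'c' match
pos 3: 'y' vs 'y' match
pos 4: 'b' vs 'f' differ -> stop
Longest common prefix: "ykcy" (length 4)


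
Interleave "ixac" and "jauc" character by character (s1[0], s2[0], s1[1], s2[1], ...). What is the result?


String 1: 'ixac'
String 2: 'jauc'
Operation: alternate characters
Pairs: 'i'+'j', 'x'+'a', 'a'+'u', 'c'+'c'
Result: ijxaaucc


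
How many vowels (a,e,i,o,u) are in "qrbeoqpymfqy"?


Input string: 'qrbeoqpymfqy'
Operation: count vowels (a, e, i, o, u)
Scan: s[0]='q', s[1]='r', s[2]='b', s[3]='e' (vowel), s[4]='o' (vowel), s[5]='q', s[6]='p', s[7]='y', s[8]='m', s[9]='f', s[10]='q', s[11]='y'
Vowels found: 2
Result: 2


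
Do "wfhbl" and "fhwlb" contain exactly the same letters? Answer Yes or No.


String 1: 'wfhbl' -> sorted: 'bfhlw'
String 2: 'fhwlb' -> sorted: 'bfhlw'
Compare sorted forms: 'bfhlw' == 'bfhlw'
Anagram: Yes


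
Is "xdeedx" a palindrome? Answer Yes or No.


Input string: 'xdeedx'
Reversed: 'xdeedx'
Compare pairs: s[0]='x' vs s[5]='x' (match), s[1]='d' vs s[4]='d' (match), s[2]='e' vs s[3]='e' (match)
Palindrome: Yes


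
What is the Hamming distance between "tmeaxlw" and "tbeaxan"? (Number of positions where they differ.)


String 1: 'tmeaxlw'
String 2: 'tbeaxan'
Compare each position: pos 0: 't'=='t', pos 1: 'm'!='b', pos 2: 'e'=='e', pos 3: 'a'=='a', pos 4: 'x'=='x', pos 5: 'l'!='a', pos 6: 'w'!='n'
Differing positions: 3
Hamming distance: 3


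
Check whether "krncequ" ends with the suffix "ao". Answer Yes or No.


Input string: 'krncequ'
Suffix to check: 'ao'
Last 2 characters of input: 'qu'
Match: False
Result: No


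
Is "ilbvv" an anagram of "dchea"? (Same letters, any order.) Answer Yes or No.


String 1: 'dchea' -> sorted: 'acdeh'
String 2: 'ilbvv' -> sorted: 'bilvv'
Compare sorted forms: 'acdeh' != 'bilvv'
Anagram: No


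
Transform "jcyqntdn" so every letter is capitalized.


Input string: 'jcyqntdn'
Operation: convert each letter to uppercase
Mapping: 'j'->'J', 'c'->'C', 'y'->'Y', 'q'->'Q', 'n'->'N', 't'->'T', 'd'->'D', 'n'->'N'
Result: JCYQNTDN


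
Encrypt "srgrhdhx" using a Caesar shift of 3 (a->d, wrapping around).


Input: 'srgrhdhx', shift = 3
Operation: for each letter, (position + 3) mod 26
Mapping: 's'(18+3=21)->'v', 'r'(17+3=20)->'u', 'g'(6+3=9)->'j', 'r'(17+3=20)->'u', 'h'(7+3=10)->'k', 'd'(3+3=6)->'g', 'h'(7+3=10)->'k', 'x'(23+3=26, 26 mod 26=0)->'a'
Result: vujukgka


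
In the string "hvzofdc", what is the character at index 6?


Input string: 'hvzofdc'
Operation: get character at index 6
Index mapping: s[0]='h', s[1]='v', s[2]='z', s[3]='o', s[4]='f', s[5]='d', s[6]='c'
Result: 'c'


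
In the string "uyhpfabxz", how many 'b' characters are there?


Input string: 'uyhpfabxz'
Target character: 'b'
Scan each position: s[6]='b'
Matches found at indices: 6
Total: 1


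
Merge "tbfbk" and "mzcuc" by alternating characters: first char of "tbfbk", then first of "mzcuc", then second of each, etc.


String 1: 'tbfbk'
String 2: 'mzcuc'
Operation: alternate characters
Pairs: 't'+'m', 'b'+'z', 'f'+'c', 'b'+'u', 'k'+'c'
Result: tmbzfcbukc


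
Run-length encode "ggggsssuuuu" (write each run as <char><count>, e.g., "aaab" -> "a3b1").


Input: 'ggggsssuuuu'
Operation: identify consecutive runs
Runs: 'gggg' -> g4, 'sss' -> s3, 'uuuu' -> u4
Encoded: g4s3u4


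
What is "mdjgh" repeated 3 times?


Input string: 'mdjgh'
Operation: repeat 3 times
Concatenation: 'mdjgh' + 'mdjgh' + 'mdjgh'
Result: mdjghmdjghmdjgh


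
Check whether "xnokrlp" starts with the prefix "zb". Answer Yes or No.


Input string: 'xnokrlp'
Prefix to check: 'zb'
First 2 characters of input: 'xn'
Match: False
Result: No


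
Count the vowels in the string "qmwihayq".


Input string: 'qmwihayq'
Operation: count vowels (a, e, i, o, u)
Scan: s[0]='q', s[1]='m', s[2]='w', s[3]='i' (vowel), s[4]='h', s[5]='a' (vowel), s[6]='y', s[7]='q'
Vowels found: 2
Result: 2


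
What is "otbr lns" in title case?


Input string: 'otbr lns'
Operation: capitalize first letter of each word
Word transformations: 'otbr'->'Otbr', 'lns'->'Lns'
Result: Otbr Lns


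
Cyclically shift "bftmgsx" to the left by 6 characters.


Input: 'bftmgsx', shift = 6
Operation: split at index 6 and swap parts
Front part s[0:6] = 'bftmgs'
Back part s[6:] = 'x'
Rotated = back + front = 'x' + 'bftmgs'
Result: xbftmgs


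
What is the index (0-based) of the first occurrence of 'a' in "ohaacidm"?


Input string: 'ohaacidm'
Target: 'a'
Scanning left to right: s[0]='o', s[1]='h', s[2]='a'
First match at index: 2


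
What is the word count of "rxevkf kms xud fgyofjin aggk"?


Input string: 'rxevkf kms xud fgyofjin aggk'
Operation: split by spaces
Words found: 'rxevkf', 'kms', 'xud', 'fgyofjin', 'aggk'
Word count: 5


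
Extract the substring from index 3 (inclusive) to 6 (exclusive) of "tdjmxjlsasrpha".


Input string: 'tdjmxjlsasrpha'
Operation: slice [3:6]
Extract characters: s[3]='m', s[4]='x', s[5]='j'
Result: mxj


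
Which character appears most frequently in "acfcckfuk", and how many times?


Input: 'acfcckfuk'
Operation: tally each character
Counts: 'a':1, 'c':3, 'f':2, 'k':2, 'u':1
Maximum: 'c' appears 3 times


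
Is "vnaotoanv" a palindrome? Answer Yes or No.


Input string: 'vnaotoanv'
Reversed: 'vnaotoanv'
Compare pairs: s[0]='v' vs s[8]='v' (match), s[1]='n' vs s[7]='n' (match), s[2]='a' vs s[6]='a' (match), s[3]='o' vs s[5]='o' (match)
Palindrome: Yes


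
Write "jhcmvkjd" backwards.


Input string: 'jhcmvkjd'
Operation: reverse character order
Original order: 'j' -> 'h' -> 'c' -> 'm' -> 'v' -> 'k' -> 'j' -> 'd'
Reversed order: 'd' -> 'j' -> 'k' -> 'v' -> 'm' -> 'c' -> 'h' -> 'j'
Result: djkvmchj


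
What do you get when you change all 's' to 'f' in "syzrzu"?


Input string: 'syzrzu'
Operation: replace 's' with 'f'
Positions of 's': 0
After replacement: fyzrzu


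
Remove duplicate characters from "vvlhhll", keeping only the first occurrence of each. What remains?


Input: 'vvlhhll'
Operation: keep first occurrence of each character
Scan: s[0]='v' new -> keep; s[1]='v' seen -> skip; s[2]='l' new -> keep; s[3]='h' new -> keep; s[4]='h' seen -> skip; s[5]='l' seen -> skip; s[6]='l' seen -> skip
Result: vlh


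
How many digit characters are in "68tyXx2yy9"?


Input string: '68tyXx2yy9'
Operation: count digit characters (0-9)
Scan: '6'(digit), '8'(digit), 't', 'y', 'X', 'x', '2'(digit), 'y', 'y', '9'(digit)
Digits found: 4
Result: 4


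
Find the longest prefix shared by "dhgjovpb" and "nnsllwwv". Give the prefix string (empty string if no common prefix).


String 1: 'dhgjovpb'
String 2: 'nnsllwwv'
Compare position by position:
pos 0: 'd' vs 'n' differ -> stop
Longest common prefix: "" (length 0)


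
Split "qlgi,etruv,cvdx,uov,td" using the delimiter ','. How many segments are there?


Input string: 'qlgi,etruv,cvdx,uov,td'
Delimiter: ','
Split result: 'qlgi', 'etruv', 'cvdx', 'uov', 'td'
Number of parts: 5


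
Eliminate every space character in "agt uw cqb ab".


Input string: 'agt uw cqb ab'
Operation: remove all spaces
Words: 'agt', 'uw', 'cqb', 'ab'
Join without spaces: agtuwcqbab


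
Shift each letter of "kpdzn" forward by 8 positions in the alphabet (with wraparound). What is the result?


Input: 'kpdzn', shift = 8
Operation: for each letter, (position + 8) mod 26
Mapping: 'k'(10+8=18)->'s', 'p'(15+8=23)->'x', 'd'(3+8=11)->'l', 'z'(25+8=33, 33 mod 26=7)->'h', 'n'(13+8=21)->'v'
Result: sxlhv


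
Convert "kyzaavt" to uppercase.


Input string: 'kyzaavt'
Operation: convert each letter to uppercase
Mapping: 'k'->'K', 'y'->'Y', 'z'->'Z', 'a'->'A', 'a'->'A', 'v'->'V', 't'->'T'
Result: KYZAAVT


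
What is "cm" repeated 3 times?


Input string: 'cm'
Operation: repeat 3 times
Concatenation: 'cm' + 'cm' + 'cm'
Result: cmcmcm


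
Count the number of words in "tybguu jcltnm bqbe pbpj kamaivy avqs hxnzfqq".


Input string: 'tybguu jcltnm bqbe pbpj kamaivy avqs hxnzfqq'
Operation: split by spaces
Words found: 'tybguu', 'jcltnm', 'bqbe', 'pbpj', 'kamaivy', 'avqs', 'hxnzfqq'
Word count: 7


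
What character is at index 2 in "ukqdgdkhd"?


Input string: 'ukqdgdkhd'
Operation: get character at index 2
Index mapping: s[0]='u', s[1]='k', s[2]='q'
Result: 'q'


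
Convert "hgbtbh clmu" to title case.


Input string: 'hgbtbh clmu'
Operation: capitalize first letter of each word
Word transformations: 'hgbtbh'->'Hgbtbh', 'clmu'->'Clmu'
Result: Hgbtbh Clmu


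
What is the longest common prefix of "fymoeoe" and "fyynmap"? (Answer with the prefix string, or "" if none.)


String 1: 'fymoeoe'
String 2: 'fyynmap'
Compare position by position:
pos 0: 'f' vs 'f' match
pos 1: 'y' vs 'y' match
pos 2: 'm' vs 'y' differ -> stop
Longest common prefix: "fy" (length 2)


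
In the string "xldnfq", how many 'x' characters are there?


Input string: 'xldnfq'
Target character: 'x'
Scan each position: s[0]='x'
Matches found at indices: 0
Total: 1


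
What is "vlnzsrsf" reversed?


Input string: 'vlnzsrsf'
Operation: reverse character order
Original order: 'v' -> 'l' -> 'n' -> 'z' -> 's' -> 'r' -> 's' -> 'f'
Reversed order: 'f' -> 's' -> 'r' -> 's' -> 'z' -> 'n' -> 'l' -> 'v'
Result: fsrsznlv


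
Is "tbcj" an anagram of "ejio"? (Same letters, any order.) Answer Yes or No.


String 1: 'ejio' -> sorted: 'eijo'
String 2: 'tbcj' -> sorted: 'bcjt'
Compare sorted forms: 'eijo' != 'bcjt'
Anagram: No


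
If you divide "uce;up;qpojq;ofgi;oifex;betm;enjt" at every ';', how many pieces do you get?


Input string: 'uce;up;qpojq;ofgi;oifex;betm;enjt'
Delimiter: ';'
Split result: 'uce', 'up', 'qpojq', 'ofgi', 'oifex', 'betm', 'enjt'
Number of parts: 7


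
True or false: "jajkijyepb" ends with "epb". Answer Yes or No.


Input string: 'jajkijyepb'
Suffix to check: 'epb'
Last 3 characters of input: 'epb'
Match: True
Result: Yes


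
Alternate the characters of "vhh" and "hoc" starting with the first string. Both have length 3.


String 1: 'vhh'
String 2: 'hoc'
Operation: alternate characters
Pairs: 'v'+'h', 'h'+'o', 'h'+'c'
Result: vhhohc


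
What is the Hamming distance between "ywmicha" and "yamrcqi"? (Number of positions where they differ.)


String 1: 'ywmicha'
String 2: 'yamrcqi'
Compare each position: pos 0: 'y'=='y', pos 1: 'w'!='a', pos 2: 'm'=='m', pos 3: 'i'!='r', pos 4: 'c'=='c', pos 5: 'h'!='q', pos 6: 'a'!='i'
Differing positions: 4
Hamming distance: 4


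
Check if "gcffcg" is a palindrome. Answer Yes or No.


Input string: 'gcffcg'
Reversed: 'gcffcg'
Compare pairs: s[0]='g' vs s[5]='g' (match), s[1]='c' vs s[4]='c' (match), s[2]='f' vs s[3]='f' (match)
Palindrome: Yes


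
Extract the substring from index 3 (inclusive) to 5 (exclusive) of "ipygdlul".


Input string: 'ipygdlul'
Operation: slice [3:5]
Extract characters: s[3]='g', s[4]='d'
Result: gd


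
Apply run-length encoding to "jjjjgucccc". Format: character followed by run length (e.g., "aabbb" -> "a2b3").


Input: 'jjjjgucccc'
Operation: identify consecutive runs
Runs: 'jjjj' -> j4, 'g' -> g1, 'u' -> u1, 'cccc' -> c4
Encoded: j4g1u1c4


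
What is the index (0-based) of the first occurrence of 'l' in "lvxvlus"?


Input string: 'lvxvlus'
Target: 'l'
Scanning left to right: s[0]='l'
First match at index: 0


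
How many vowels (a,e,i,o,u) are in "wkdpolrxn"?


Input string: 'wkdpolrxn'
Operation: count vowels (a, e, i, o, u)
Scan: s[0]='w', s[1]='k', s[2]='d', s[3]='p', s[4]='o' (vowel), s[5]='l', s[6]='r', s[7]='x', s[8]='n'
Vowels found: 1
Result: 1


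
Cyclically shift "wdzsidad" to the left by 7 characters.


Input: 'wdzsidad', shift = 7
Operation: split at index 7 and swap parts
Front part s[0:7] = 'wdzsida'
Back part s[7:] = 'd'
Rotated = back + front = 'd' + 'wdzsida'
Result: dwdzsida


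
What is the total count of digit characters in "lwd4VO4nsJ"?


Input string: 'lwd4VO4nsJ'
Operation: count digit characters (0-9)
Scan: 'l', 'w', 'd', '4'(digit), 'V', 'O', '4'(digit), 'n', 's', 'J'
Digits found: 2
Result: 2


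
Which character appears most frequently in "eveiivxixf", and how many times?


Input: 'eveiivxixf'
Operation: tally each character
Counts: 'e':2, 'f':1, 'i':3, 'v':2, 'x':2
Maximum: 'i' appears 3 times


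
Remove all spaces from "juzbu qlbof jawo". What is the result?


Input string: 'juzbu qlbof jawo'
Operation: remove all spaces
Words: 'juzbu', 'qlbof', 'jawo'
Join without spaces: juzbuqlbofjawo


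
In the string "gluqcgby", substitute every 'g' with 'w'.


Input string: 'gluqcgby'
Operation: replace 'g' with 'w'
Positions of 'g': 0, 5
After replacement: wluqcwby


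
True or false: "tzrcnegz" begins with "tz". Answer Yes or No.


Input string: 'tzrcnegz'
Prefix to check: 'tz'
First 2 characters of input: 'tz'
Match: True
Result: Yes


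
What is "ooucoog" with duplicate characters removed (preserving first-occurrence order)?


Input: 'ooucoog'
Operation: keep first occurrence of each character
Scan: s[0]='o' new -> keep; s[1]='o' seen -> skip; s[2]='u' new -> keep; s[3]='c' new -> keep; s[4]='o' seen -> skip; s[5]='o' seen -> skip; s[6]='g' new -> keep
Result: oucg


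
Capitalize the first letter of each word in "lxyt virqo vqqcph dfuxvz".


Input string: 'lxyt virqo vqqcph dfuxvz'
Operation: capitalize first letter of each word
Word transformations: 'lxyt'->'Lxyt', 'virqo'->'Virqo', 'vqqcph'->'Vqqcph', 'dfuxvz'->'Dfuxvz'
Result: Lxyt Virqo Vqqcph Dfuxvz


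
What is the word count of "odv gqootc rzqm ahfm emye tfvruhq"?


Input string: 'odv gqootc rzqm ahfm emye tfvruhq'
Operation: split by spaces
Words found: 'odv', 'gqootc', 'rzqm', 'ahfm', 'emye', 'tfvruhq'
Word count: 6


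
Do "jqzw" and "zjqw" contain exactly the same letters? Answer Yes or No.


String 1: 'jqzw' -> sorted: 'jqwz'
String 2: 'zjqw' -> sorted: 'jqwz'
Compare sorted forms: 'jqwz' == 'jqwz'
Anagram: Yes
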